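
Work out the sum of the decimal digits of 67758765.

51

6+7+7+5+8+7+6+5 = 51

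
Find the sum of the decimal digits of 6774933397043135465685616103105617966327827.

195

6+7+7+4+9+3+3+3+9+7+0+4+3+1+3+5+4+6+5+6+8+5+6+1+6+1+0+3+1+0+5+6+1+7+9+6+6+3+2+7+8+2+7 = 195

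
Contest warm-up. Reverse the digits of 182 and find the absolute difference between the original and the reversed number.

Reverse of 182 is 281.
|182 − 281| = 99

99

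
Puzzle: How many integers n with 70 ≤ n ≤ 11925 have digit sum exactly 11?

The integers in [70, 11925] that have digit sum exactly 11: 74, 83, 92, 119, 128, 137, …, 11810, 11900.
461 qualify.

461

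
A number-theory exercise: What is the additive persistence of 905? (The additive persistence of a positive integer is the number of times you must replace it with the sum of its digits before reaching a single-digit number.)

2

905 → 14 → 5 (2 steps)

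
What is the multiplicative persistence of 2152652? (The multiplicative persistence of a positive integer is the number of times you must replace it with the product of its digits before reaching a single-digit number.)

2

2152652 → 1200 → 0 (2 steps)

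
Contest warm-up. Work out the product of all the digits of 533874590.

0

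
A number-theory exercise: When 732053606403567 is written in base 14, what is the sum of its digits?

97

732053606403567 in base 14 is CCAB825585C07.
Digit sum: 12+12+10+11+8+2+5+5+8+5+12+0+7 = 97.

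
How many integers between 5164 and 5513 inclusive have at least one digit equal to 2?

The integers in [5164, 5513] that have at least one digit equal to 2: 5172, 5182, 5192, 5200, 5201, 5202, …, 5502, 5512.
143 qualify.

143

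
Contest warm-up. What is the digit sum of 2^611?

770

2^611 = 8498207885068273579033411304839498037273489883632510771191106211206456957773635883826600036243668570702229271779944016245545269402443315830552319660265397631101300333366291504507650048
Sum of its 184 digits: 770.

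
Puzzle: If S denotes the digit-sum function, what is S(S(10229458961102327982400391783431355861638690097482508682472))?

13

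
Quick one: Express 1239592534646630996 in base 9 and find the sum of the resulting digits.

1239592534646630996 in base 9 is 8228552828374332022.
Digit sum: 8+2+2+8+5+5+2+8+2+8+3+7+4+3+3+2+0+2+2 = 76.

76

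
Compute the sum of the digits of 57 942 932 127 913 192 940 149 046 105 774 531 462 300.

5+7+9+4+2+9+3+2+1+2+7+9+1+3+1+9+2+9+4+0+1+4+9+0+4+6+1+0+5+7+7+4+5+3+1+4+6+2+3+0+0 = 161

161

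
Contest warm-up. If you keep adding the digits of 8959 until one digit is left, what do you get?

8+9+5+9 = 31
3+1 = 4
(Equivalently, 8959 mod 9 = 4.)

4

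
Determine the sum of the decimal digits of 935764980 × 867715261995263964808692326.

183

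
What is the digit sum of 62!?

306

62! = 31469973260387937525653122354950764088012280797258232192163168247821107200000000000000
Sum of its 86 digits: 306.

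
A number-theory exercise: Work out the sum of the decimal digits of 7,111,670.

7+1+1+1+6+7+0 = 23

23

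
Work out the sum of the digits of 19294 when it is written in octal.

23

19294 in base 8 is 45536.
Digit sum: 4+5+5+3+6 = 23.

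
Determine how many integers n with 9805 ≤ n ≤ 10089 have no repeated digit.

52

The integers in [9805, 10089] that have no repeated digit: 9805, 9806, 9807, 9810, 9812, 9813, …, 9875, 9876.
52 qualify.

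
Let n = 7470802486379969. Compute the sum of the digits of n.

7+4+7+0+8+0+2+4+8+6+3+7+9+9+6+9 = 89

89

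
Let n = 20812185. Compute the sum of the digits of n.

27

2+0+8+1+2+1+8+5 = 27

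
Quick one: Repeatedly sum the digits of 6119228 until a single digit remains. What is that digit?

2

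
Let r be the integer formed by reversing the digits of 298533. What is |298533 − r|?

Reverse of 298533 is 335892.
|298533 − 335892| = 37359

37359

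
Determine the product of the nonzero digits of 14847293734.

1×4×8×4×7×2×9×3×7×3×4 = 4064256

4064256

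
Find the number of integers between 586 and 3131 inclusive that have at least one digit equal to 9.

The integers in [586, 3131] that have at least one digit equal to 9: 589, 590, 591, 592, 593, 594, …, 3119, 3129.
732 qualify.

732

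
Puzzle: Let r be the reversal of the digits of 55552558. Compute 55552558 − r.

Reverse of 55552558 is 85525555.
55552558 − 85525555 = -29972997

-29972997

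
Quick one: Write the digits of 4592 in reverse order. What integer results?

2954

Reversing 4592 gives 2954.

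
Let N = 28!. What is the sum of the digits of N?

90

28! = 304888344611713860501504000000
Sum of its 30 digits: 90.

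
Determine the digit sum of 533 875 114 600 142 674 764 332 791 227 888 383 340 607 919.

5+3+3+8+7+5+1+1+4+6+0+0+1+4+2+6+7+4+7+6+4+3+3+2+7+9+1+2+2+7+8+8+8+3+8+3+3+4+0+6+0+7+9+1+9 = 197

197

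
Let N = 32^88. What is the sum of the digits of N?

625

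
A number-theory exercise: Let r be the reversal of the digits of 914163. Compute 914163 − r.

Reverse of 914163 is 361419.
914163 − 361419 = 552744

552744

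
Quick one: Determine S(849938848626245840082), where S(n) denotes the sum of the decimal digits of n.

8+4+9+9+3+8+8+4+8+6+2+6+2+4+5+8+4+0+0+8+2 = 108

108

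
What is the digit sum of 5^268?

5^268 = 21084395886461046448697148102540038015419922764737015100155526050216288581939519184500750740899141178126336166860716952141101315788163932357551278752583190367886345484293997287750244140625
Sum of its 188 digits: 805.

805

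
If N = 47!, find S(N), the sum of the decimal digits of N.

47! = 258623241511168180642964355153611979969197632389120000000000
Sum of its 60 digits: 225.

225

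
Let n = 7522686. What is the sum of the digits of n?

36

7+5+2+2+6+8+6 = 36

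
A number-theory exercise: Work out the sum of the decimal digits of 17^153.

17^153 = 181419919907036280649478169945191105218710869552871882165610659782995592806901500862618491409403869967078426442775378678240690146066798142011530550527679359269105359869000383712515854120337
Sum of its 189 digits: 863.

863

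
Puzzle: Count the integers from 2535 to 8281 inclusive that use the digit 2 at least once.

The integers in [2535, 8281] that use the digit 2 at least once: 2535, 2536, 2537, 2538, 2539, 2540, …, 8280, 8281.
1940 qualify.

1940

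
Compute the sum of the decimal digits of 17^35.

215

17^35 = 11633549665058175578832094238737833478284593
Sum of its 44 digits: 215.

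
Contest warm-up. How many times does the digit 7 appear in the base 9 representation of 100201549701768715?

100201549701768715 in base 9 is 600604217155721741.
The digit 7 appears 3 times.

3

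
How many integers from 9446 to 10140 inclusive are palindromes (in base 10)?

The integers in [9446, 10140] that are palindromes (in base 10): 9449, 9559, 9669, 9779, 9889, 9999, 10001, 10101.
8 qualify.

8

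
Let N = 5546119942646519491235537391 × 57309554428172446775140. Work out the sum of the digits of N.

228

5546119942646519491235537391 × 57309554428172446775140 = 317845662718273357646374933120552339265242839259740
Sum of its 51 digits: 228.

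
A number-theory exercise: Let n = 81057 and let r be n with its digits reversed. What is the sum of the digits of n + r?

24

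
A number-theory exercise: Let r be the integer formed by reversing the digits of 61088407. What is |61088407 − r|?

9399609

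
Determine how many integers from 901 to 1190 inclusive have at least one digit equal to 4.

56

The integers in [901, 1190] that have at least one digit equal to 4: 904, 914, 924, 934, 940, 941, …, 1174, 1184.
56 qualify.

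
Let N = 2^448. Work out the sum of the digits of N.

592

2^448 = 726838724295606890549323807888004534353641360687318060281490199180639288113397923326191050713763565560762521606266177933534601628614656
Sum of its 135 digits: 592.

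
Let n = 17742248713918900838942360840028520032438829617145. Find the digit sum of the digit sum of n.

First digit sum: 208.
2+0+8 = 10.

10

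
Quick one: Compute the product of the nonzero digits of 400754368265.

4×7×5×4×3×6×8×2×6×5 = 4838400

4838400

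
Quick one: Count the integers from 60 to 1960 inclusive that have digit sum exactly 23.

The integers in [60, 1960] that have digit sum exactly 23: 599, 689, 698, 779, 788, 797, …, 1949, 1958.
32 qualify.

32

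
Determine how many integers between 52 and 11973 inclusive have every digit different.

5563

The integers in [52, 11973] that have every digit different: 52, 53, 54, 56, 57, 58, …, 10986, 10987.
5563 qualify.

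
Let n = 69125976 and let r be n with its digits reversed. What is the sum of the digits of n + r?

36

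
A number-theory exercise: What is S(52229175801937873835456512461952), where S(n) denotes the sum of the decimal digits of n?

145

5+2+2+2+9+1+7+5+8+0+1+9+3+7+8+7+3+8+3+5+4+5+6+5+1+2+4+6+1+9+5+2 = 145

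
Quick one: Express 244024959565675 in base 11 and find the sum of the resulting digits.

65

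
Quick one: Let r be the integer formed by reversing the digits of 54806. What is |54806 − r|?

6039

Reverse of 54806 is 60845.
|54806 − 60845| = 6039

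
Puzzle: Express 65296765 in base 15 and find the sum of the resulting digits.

65

65296765 in base 15 is 5AEC2CA.
Digit sum: 5+10+14+12+2+12+10 = 65.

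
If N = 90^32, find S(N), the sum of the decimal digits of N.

144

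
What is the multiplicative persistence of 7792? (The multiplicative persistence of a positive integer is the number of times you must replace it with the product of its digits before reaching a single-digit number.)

7792 → 882 → 128 → 16 → 6 (4 steps)

4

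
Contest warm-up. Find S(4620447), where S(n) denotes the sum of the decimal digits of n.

4+6+2+0+4+4+7 = 27

27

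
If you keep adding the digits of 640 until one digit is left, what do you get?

1

6+4+0 = 10
1+0 = 1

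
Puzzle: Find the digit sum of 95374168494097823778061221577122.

147

9+5+3+7+4+1+6+8+4+9+4+0+9+7+8+2+3+7+7+8+0+6+1+2+2+1+5+7+7+1+2+2 = 147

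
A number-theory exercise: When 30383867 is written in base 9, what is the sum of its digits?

30383867 in base 9 is 63148742.
Digit sum: 6+3+1+4+8+7+4+2 = 35.

35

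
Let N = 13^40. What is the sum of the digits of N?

13^40 = 361188648084531445929920877641340156544317601
Sum of its 45 digits: 193.

193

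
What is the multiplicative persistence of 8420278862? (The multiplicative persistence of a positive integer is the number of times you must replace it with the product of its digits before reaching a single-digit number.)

1

8420278862 → 0 (1 step)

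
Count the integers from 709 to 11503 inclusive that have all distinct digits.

The integers in [709, 11503] that have all distinct digits: 709, 710, 712, 713, 714, 715, …, 10986, 10987.
5081 qualify.

5081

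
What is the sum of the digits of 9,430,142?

23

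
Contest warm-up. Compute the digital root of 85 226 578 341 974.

8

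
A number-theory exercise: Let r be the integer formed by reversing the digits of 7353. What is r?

Reversing 7353 gives 3537.

3537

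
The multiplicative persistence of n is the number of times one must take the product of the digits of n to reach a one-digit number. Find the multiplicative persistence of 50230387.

50230387 → 0 (1 step)

1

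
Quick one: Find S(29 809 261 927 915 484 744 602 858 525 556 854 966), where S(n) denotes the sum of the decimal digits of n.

196

2+9+8+0+9+2+6+1+9+2+7+9+1+5+4+8+4+7+4+4+6+0+2+8+5+8+5+2+5+5+5+6+8+5+4+9+6+6 = 196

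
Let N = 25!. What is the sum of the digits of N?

25! = 15511210043330985984000000
Sum of its 26 digits: 72.

72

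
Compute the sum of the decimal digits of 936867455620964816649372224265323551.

166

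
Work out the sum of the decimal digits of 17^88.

17^88 = 1903290506131989107938425231177804232857273673377419454612921974633741991360936510281780681016390527054739841
Sum of its 109 digits: 469.

469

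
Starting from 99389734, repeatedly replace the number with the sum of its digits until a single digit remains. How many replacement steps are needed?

2

99389734 → 52 → 7 (2 steps)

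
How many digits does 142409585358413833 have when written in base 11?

17

142409585358413833 in base 11 is 3110109AA90657A29, which has 17 digits.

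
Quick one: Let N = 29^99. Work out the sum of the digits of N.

29^99 = 5989654778640487948397486601623862515796354224307094759566381353228332574312713117032885224405733532757083297372682301511144992017778407541200069
Sum of its 145 digits: 638.

638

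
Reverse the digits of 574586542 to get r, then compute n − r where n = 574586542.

Reverse of 574586542 is 245685475.
574586542 − 245685475 = 328901067

328901067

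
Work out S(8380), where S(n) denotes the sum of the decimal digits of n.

19

8+3+8+0 = 19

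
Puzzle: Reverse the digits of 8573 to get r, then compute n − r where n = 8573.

4815

Reverse of 8573 is 3758.
8573 − 3758 = 4815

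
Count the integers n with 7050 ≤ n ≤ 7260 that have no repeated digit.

The integers in [7050, 7260] that have no repeated digit: 7051, 7052, 7053, 7054, 7056, 7058, …, 7259, 7260.
120 qualify.

120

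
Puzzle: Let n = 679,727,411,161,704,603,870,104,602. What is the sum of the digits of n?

100

6+7+9+7+2+7+4+1+1+1+6+1+7+0+4+6+0+3+8+7+0+1+0+4+6+0+2 = 100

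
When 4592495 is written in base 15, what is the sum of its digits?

33

4592495 in base 15 is 60AB15.
Digit sum: 6+0+10+11+1+5 = 33.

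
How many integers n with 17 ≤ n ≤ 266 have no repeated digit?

192

The integers in [17, 266] that have no repeated digit: 17, 18, 19, 20, 21, 23, …, 264, 265.
192 qualify.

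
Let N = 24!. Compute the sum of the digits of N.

81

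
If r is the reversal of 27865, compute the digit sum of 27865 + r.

Reversal of 27865 is 56872; 27865 + 56872 = 84737.
Digit sum of 84737: 8+4+7+3+7 = 29.

29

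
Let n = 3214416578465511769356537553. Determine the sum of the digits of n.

127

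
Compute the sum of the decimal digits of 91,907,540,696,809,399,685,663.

128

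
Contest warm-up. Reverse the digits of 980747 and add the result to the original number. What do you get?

1727836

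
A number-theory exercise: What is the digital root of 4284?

9

4+2+8+4 = 18
1+8 = 9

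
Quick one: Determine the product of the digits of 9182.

9×1×8×2 = 144

144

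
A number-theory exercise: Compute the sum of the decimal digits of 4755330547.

4+7+5+5+3+3+0+5+4+7 = 43

43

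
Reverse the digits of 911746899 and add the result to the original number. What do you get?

1910394018

Reverse of 911746899 is 998647119.
911746899 + 998647119 = 1910394018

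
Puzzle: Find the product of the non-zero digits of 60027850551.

6×2×7×8×5×5×5×1 = 84000

84000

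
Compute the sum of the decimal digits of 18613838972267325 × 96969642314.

117

18613838972267325 × 96969642314 = 1804977307231155870839590050
Sum of its 28 digits: 117.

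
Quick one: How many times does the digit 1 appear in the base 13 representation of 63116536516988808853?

4

63116536516988808853 in base 13 is 73B113B41B15C2570C.
The digit 1 appears 4 times.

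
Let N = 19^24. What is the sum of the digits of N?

163

19^24 = 4898762930960846817716295277921
Sum of its 31 digits: 163.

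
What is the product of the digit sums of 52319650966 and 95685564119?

3068

S(52319650966) = 5+2+3+1+9+6+5+0+9+6+6 = 52.
S(95685564119) = 9+5+6+8+5+5+6+4+1+1+9 = 59.
52 · 59 = 3068.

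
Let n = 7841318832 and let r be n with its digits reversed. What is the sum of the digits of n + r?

36

Reversal of 7841318832 is 2388131487; 7841318832 + 2388131487 = 10229450319.
Digit sum of 10229450319: 1+0+2+2+9+4+5+0+3+1+9 = 36.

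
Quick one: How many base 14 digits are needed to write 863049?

6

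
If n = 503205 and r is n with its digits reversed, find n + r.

1005510

Reverse of 503205 is 502305.
503205 + 502305 = 1005510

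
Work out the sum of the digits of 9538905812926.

67

9+5+3+8+9+0+5+8+1+2+9+2+6 = 67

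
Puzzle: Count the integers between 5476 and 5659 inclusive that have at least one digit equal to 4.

The integers in [5476, 5659] that have at least one digit equal to 4: 5476, 5477, 5478, 5479, 5480, 5481, …, 5649, 5654.
58 qualify.

58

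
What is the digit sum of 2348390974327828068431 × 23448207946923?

2348390974327828068431 × 23448207946923 = 55065559906716024992410191259887813
Sum of its 35 digits: 162.

162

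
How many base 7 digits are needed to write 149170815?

149170815 in base 7 is 3460634223, which has 10 digits.

10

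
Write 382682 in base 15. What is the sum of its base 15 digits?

34

382682 in base 15 is 785C2.
Digit sum: 7+8+5+12+2 = 34.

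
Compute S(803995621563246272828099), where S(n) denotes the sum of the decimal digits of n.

116

8+0+3+9+9+5+6+2+1+5+6+3+2+4+6+2+7+2+8+2+8+0+9+9 = 116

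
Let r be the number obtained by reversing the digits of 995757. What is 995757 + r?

1753356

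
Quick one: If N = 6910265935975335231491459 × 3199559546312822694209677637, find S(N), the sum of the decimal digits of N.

229

6910265935975335231491459 × 3199559546312822694209677637 = 22109807343010196668265781578082787423992523108802383
Sum of its 53 digits: 229.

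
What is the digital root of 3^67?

9

The digital root of n equals n mod 9 (or 9 when 9 | n), so we need 3^67 mod 9.
3^67 ≡ 0 (mod 9), so the digital root is 9.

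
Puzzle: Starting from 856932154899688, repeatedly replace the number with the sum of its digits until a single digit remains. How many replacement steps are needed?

856932154899688 → 91 → 10 → 1 (3 steps)

3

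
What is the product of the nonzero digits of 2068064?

2×6×8×6×4 = 2304

2304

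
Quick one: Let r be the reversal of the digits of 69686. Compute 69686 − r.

990

Reverse of 69686 is 68696.
69686 − 68696 = 990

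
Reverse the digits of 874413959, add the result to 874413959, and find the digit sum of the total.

46

Reversal of 874413959 is 959314478; 874413959 + 959314478 = 1833728437.
Digit sum of 1833728437: 1+8+3+3+7+2+8+4+3+7 = 46.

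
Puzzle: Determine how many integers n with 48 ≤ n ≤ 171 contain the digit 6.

30

The integers in [48, 171] that contain the digit 6: 56, 60, 61, 62, 63, 64, …, 168, 169.
30 qualify.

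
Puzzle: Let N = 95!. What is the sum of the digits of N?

585

95! = 10329978488239059262599702099394727095397746340117372869212250571234293987594703124871765375385424468563282236864226607350415360000000000000000000000
Sum of its 149 digits: 585.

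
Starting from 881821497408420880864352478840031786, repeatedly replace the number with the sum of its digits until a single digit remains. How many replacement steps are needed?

881821497408420880864352478840031786 → 166 → 13 → 4 (3 steps)

3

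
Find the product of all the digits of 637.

126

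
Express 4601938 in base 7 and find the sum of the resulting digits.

28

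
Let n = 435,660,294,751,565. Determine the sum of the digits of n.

68

4+3+5+6+6+0+2+9+4+7+5+1+5+6+5 = 68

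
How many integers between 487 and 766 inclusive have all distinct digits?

208

The integers in [487, 766] that have all distinct digits: 487, 489, 490, 491, 492, 493, …, 764, 765.
208 qualify.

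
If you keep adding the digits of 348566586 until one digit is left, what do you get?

3+4+8+5+6+6+5+8+6 = 51
5+1 = 6

6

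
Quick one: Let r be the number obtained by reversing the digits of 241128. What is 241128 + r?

1062270

Reverse of 241128 is 821142.
241128 + 821142 = 1062270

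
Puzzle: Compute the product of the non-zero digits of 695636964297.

6×9×5×6×3×6×9×6×4×2×9×7 = 793618560

793618560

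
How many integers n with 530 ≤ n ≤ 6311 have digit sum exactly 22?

259

The integers in [530, 6311] that have digit sum exactly 22: 589, 598, 679, 688, 697, 769, …, 6286, 6295.
259 qualify.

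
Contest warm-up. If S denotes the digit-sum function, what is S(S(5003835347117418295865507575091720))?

First digit sum: 143.
1+4+3 = 8.

8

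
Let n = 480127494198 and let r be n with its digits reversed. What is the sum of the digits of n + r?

42

Reversal of 480127494198 is 891494721084; 480127494198 + 891494721084 = 1371622215282.
Digit sum of 1371622215282: 1+3+7+1+6+2+2+2+1+5+2+8+2 = 42.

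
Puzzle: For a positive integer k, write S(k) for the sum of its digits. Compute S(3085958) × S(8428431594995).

2698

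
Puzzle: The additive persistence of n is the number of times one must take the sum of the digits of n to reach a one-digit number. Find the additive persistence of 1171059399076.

3

1171059399076 → 58 → 13 → 4 (3 steps)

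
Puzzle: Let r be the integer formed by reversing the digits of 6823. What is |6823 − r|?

Reverse of 6823 is 3286.
|6823 − 3286| = 3537

3537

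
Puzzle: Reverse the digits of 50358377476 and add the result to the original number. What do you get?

117835762781

Reverse of 50358377476 is 67477385305.
50358377476 + 67477385305 = 117835762781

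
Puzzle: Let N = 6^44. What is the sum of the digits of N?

6^44 = 17324272922341479351919144385642496
Sum of its 35 digits: 153.

153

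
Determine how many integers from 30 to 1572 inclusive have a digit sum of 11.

117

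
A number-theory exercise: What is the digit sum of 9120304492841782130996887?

115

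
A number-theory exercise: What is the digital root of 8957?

2

8+9+5+7 = 29
2+9 = 11
1+1 = 2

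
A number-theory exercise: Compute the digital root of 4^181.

4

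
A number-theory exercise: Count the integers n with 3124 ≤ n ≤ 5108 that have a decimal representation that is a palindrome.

19

The integers in [3124, 5108] that have a decimal representation that is a palindrome: 3223, 3333, 3443, 3553, 3663, 3773, …, 4994, 5005.
19 qualify.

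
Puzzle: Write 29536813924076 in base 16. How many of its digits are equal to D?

29536813924076 in base 16 is 1ADD134D3EEC.
The digit D appears 3 times.

3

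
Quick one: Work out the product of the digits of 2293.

108

2×2×9×3 = 108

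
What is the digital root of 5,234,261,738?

5

5+2+3+4+2+6+1+7+3+8 = 41
4+1 = 5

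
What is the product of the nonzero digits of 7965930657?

10716300

7×9×6×5×9×3×6×5×7 = 10716300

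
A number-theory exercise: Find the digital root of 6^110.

The digital root of n equals n mod 9 (or 9 when 9 | n), so we need 6^110 mod 9.
6^110 ≡ 0 (mod 9), so the digital root is 9.

9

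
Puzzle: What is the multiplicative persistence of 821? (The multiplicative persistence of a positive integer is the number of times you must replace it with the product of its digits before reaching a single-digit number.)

821 → 16 → 6 (2 steps)

2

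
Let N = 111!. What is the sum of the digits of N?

693

111! = 1762952551090244663872161047107075788761409536026565516041574063347346955087248316436555574598462315773196047662837978913145847497199871623320096254145331200000000000000000000000000
Sum of its 181 digits: 693.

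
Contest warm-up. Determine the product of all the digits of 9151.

45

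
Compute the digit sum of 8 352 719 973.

54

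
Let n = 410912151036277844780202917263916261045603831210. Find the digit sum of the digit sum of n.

8

First digit sum: 170.
1+7+0 = 8.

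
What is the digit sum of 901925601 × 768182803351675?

123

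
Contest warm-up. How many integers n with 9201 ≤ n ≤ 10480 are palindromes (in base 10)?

The integers in [9201, 10480] that are palindromes (in base 10): 9229, 9339, 9449, 9559, 9669, 9779, …, 10301, 10401.
13 qualify.

13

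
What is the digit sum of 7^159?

7^159 = 234740682134024551131000058650934972334548202799931928152823524461886795080326841696794903402607778498130119856838781042578195658985143
Sum of its 135 digits: 604.

604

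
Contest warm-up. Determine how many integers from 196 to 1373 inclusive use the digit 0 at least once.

307

The integers in [196, 1373] that use the digit 0 at least once: 200, 201, 202, 203, 204, 205, …, 1360, 1370.
307 qualify.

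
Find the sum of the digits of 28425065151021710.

50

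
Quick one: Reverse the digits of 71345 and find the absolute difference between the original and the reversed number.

Reverse of 71345 is 54317.
|71345 − 54317| = 17028

17028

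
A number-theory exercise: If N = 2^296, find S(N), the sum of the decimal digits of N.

391

2^296 = 127314748520905380391777855525586135065716774604121015664758778084648831235208544136462336
Sum of its 90 digits: 391.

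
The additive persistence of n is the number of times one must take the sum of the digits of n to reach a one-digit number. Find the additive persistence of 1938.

2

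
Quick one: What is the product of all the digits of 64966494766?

282175488

6×4×9×6×6×4×9×4×7×6×6 = 282175488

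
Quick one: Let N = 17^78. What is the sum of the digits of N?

17^78 = 944095369389803355596663027856831577391953564506535612111468930930640435654631174564988159754209
Sum of its 96 digits: 451.

451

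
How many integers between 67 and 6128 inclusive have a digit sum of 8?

153

The integers in [67, 6128] that have a digit sum of 8: 71, 80, 107, 116, 125, 134, …, 6101, 6110.
153 qualify.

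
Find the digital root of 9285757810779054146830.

7

9+2+8+5+7+5+7+8+1+0+7+7+9+0+5+4+1+4+6+8+3+0 = 106
1+0+6 = 7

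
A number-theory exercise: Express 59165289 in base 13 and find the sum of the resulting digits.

33

59165289 in base 13 is C347061.
Digit sum: 12+3+4+7+0+6+1 = 33.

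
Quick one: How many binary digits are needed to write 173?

173 in base 2 is 10101101, which has 8 digits.

8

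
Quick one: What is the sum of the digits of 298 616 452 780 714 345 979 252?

116

2+9+8+6+1+6+4+5+2+7+8+0+7+1+4+3+4+5+9+7+9+2+5+2 = 116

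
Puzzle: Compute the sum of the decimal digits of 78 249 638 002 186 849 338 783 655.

133

7+8+2+4+9+6+3+8+0+0+2+1+8+6+8+4+9+3+3+8+7+8+3+6+5+5 = 133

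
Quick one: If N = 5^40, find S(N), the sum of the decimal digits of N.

5^40 = 9094947017729282379150390625
Sum of its 28 digits: 130.

130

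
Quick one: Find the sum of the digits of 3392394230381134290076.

82

3+3+9+2+3+9+4+2+3+0+3+8+1+1+3+4+2+9+0+0+7+6 = 82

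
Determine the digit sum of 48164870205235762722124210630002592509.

132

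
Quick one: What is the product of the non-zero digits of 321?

3×2×1 = 6

6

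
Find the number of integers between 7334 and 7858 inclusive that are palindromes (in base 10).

5

The integers in [7334, 7858] that are palindromes (in base 10): 7337, 7447, 7557, 7667, 7777.
5 qualify.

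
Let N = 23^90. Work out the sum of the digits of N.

23^90 = 359339733669351605185101286718740311628342797555834676291480724848488155215018843334859391939330168929445333462245499312849
Sum of its 123 digits: 568.

568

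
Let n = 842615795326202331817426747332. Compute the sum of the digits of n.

123

8+4+2+6+1+5+7+9+5+3+2+6+2+0+2+3+3+1+8+1+7+4+2+6+7+4+7+3+3+2 = 123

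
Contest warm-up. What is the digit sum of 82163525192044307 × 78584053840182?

162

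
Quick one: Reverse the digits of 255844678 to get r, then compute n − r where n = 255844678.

Reverse of 255844678 is 876448552.
255844678 − 876448552 = -620603874

-620603874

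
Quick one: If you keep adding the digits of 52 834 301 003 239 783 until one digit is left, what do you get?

7

5+2+8+3+4+3+0+1+0+0+3+2+3+9+7+8+3 = 61
6+1 = 7
(Equivalently, 52 834 301 003 239 783 mod 9 = 7.)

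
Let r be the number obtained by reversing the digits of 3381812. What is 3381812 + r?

Reverse of 3381812 is 2181833.
3381812 + 2181833 = 5563645

5563645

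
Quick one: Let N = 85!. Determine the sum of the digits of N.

414

85! = 281710411438055027694947944226061159480056634330574206405101912752560026159795933451040286452340924018275123200000000000000000000
Sum of its 129 digits: 414.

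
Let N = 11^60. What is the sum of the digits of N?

298

11^60 = 304481639541418099574449295360278774639038415066698088621947601
Sum of its 63 digits: 298.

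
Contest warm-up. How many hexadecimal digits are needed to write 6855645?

6

6855645 in base 16 is 689BDD, which has 6 digits.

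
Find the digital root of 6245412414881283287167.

4

6+2+4+5+4+1+2+4+1+4+8+8+1+2+8+3+2+8+7+1+6+7 = 94
9+4 = 13
1+3 = 4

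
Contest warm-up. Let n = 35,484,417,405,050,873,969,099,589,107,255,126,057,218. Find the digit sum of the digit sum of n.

13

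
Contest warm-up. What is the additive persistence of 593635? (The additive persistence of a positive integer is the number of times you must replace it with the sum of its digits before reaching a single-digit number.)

593635 → 31 → 4 (2 steps)

2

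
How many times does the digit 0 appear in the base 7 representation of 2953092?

2953092 in base 7 is 34046412.
The digit 0 appears 1 time.

1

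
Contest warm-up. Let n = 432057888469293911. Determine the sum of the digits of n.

4+3+2+0+5+7+8+8+8+4+6+9+2+9+3+9+1+1 = 89

89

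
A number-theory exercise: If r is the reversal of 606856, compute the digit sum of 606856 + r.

Reversal of 606856 is 658606; 606856 + 658606 = 1265462.
Digit sum of 1265462: 1+2+6+5+4+6+2 = 26.

26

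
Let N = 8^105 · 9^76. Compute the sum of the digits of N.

738

8^105 · 9^76 = 222269233352357491870743264012002206851391529269937937301941626464834812683932285458849874583215769013995172020395984021462942522697334111482734801469446544187444953088
Sum of its 168 digits: 738.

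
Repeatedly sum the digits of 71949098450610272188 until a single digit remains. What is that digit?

7+1+9+4+9+0+9+8+4+5+0+6+1+0+2+7+2+1+8+8 = 91
9+1 = 10
1+0 = 1

1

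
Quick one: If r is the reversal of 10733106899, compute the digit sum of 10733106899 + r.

Reversal of 10733106899 is 99860133701; 10733106899 + 99860133701 = 110593240600.
Digit sum of 110593240600: 1+1+0+5+9+3+2+4+0+6+0+0 = 31.

31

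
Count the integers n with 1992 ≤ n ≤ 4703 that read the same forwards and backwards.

The integers in [1992, 4703] that read the same forwards and backwards: 2002, 2112, 2222, 2332, 2442, 2552, …, 4554, 4664.
27 qualify.

27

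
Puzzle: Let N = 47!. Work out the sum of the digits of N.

225

47! = 258623241511168180642964355153611979969197632389120000000000
Sum of its 60 digits: 225.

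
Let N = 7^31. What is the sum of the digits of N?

7^31 = 157775382034845806615042743
Sum of its 27 digits: 115.

115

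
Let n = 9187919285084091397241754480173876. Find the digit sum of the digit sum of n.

14

First digit sum: 167.
1+6+7 = 14.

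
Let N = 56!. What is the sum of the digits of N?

333

56! = 710998587804863451854045647463724949736497978881168458687447040000000000000
Sum of its 75 digits: 333.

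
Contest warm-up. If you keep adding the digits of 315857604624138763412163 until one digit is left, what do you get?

6

3+1+5+8+5+7+6+0+4+6+2+4+1+3+8+7+6+3+4+1+2+1+6+3 = 96
9+6 = 15
1+5 = 6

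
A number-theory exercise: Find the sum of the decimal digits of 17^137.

746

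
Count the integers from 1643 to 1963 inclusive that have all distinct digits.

183

The integers in [1643, 1963] that have all distinct digits: 1643, 1645, 1647, 1648, 1649, 1650, …, 1962, 1963.
183 qualify.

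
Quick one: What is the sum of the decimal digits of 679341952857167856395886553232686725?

6+7+9+3+4+1+9+5+2+8+5+7+1+6+7+8+5+6+3+9+5+8+8+6+5+5+3+2+3+2+6+8+6+7+2+5 = 192

192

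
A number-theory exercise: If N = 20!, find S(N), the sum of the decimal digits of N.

20! = 2432902008176640000
Sum of its 19 digits: 54.

54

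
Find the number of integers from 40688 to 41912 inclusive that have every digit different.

The integers in [40688, 41912] that have every digit different: 40689, 40691, 40692, 40693, 40695, 40697, …, 41907, 41908.
433 qualify.

433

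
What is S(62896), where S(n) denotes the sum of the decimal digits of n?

31

6+2+8+9+6 = 31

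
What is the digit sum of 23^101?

623

23^101 = 342382404646349906057205801490874347335703752037431479791270728812115965406404621099504973295378976497369961620127288149768965118187148023
Sum of its 138 digits: 623.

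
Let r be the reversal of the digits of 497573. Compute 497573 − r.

121779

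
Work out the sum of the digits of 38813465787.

3+8+8+1+3+4+6+5+7+8+7 = 60

60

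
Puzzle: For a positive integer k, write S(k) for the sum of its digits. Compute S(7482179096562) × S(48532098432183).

3960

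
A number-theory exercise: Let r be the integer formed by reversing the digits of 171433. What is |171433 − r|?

Reverse of 171433 is 334171.
|171433 − 334171| = 162738

162738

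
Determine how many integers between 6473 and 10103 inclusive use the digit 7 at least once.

1746

The integers in [6473, 10103] that use the digit 7 at least once: 6473, 6474, 6475, 6476, 6477, 6478, …, 10087, 10097.
1746 qualify.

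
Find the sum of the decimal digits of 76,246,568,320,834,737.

81

7+6+2+4+6+5+6+8+3+2+0+8+3+4+7+3+7 = 81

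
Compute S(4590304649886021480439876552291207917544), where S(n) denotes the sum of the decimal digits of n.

4+5+9+0+3+0+4+6+4+9+8+8+6+0+2+1+4+8+0+4+3+9+8+7+6+5+5+2+2+9+1+2+0+7+9+1+7+5+4+4 = 181

181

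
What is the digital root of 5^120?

The digital root of n equals n mod 9 (or 9 when 9 | n), so we need 5^120 mod 9.
5^120 ≡ 1 (mod 9), so the digital root is 1.

1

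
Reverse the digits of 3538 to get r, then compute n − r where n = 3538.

-4815

Reverse of 3538 is 8353.
3538 − 8353 = -4815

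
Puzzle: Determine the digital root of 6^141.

9

The digital root of n equals n mod 9 (or 9 when 9 | n), so we need 6^141 mod 9.
6^141 ≡ 0 (mod 9), so the digital root is 9.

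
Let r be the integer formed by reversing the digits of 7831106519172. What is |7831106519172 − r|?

5111950507785

Reverse of 7831106519172 is 2719156011387.
|7831106519172 − 2719156011387| = 5111950507785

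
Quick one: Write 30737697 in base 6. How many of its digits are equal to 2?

1

30737697 in base 6 is 3014452053.
The digit 2 appears 1 time.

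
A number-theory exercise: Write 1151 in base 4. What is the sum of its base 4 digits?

11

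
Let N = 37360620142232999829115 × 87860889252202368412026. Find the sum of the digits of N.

37360620142232999829115 × 87860889252202368412026 = 3282537308710334695336098222605092331910936990
Sum of its 46 digits: 189.

189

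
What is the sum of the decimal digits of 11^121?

560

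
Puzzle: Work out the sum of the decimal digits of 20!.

20! = 2432902008176640000
Sum of its 19 digits: 54.

54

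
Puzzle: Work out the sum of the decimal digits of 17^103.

17^103 = 5448022618471990029736926860094341570100152344663858103390808230203174683003214585861142522879753024803977642234575037448108913
Sum of its 127 digits: 512.

512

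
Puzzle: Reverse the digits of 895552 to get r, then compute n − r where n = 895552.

639954

Reverse of 895552 is 255598.
895552 − 255598 = 639954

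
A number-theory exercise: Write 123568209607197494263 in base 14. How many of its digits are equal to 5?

123568209607197494263 in base 14 is 40A435728185028A35.
The digit 5 appears 3 times.

3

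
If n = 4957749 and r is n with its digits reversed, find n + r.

Reverse of 4957749 is 9477594.
4957749 + 9477594 = 14435343

14435343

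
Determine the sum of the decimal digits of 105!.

105! = 1081396758240290900504101305800329649720646107774902579144176636573226531909905153326984536526808240339776398934872029657993872907813436816097280000000000000000000000000
Sum of its 169 digits: 648.

648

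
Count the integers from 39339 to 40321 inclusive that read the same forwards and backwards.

11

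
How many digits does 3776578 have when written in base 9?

3776578 in base 9 is 7085437, which has 7 digits.

7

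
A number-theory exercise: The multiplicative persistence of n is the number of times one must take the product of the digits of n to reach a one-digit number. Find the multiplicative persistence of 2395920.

1

2395920 → 0 (1 step)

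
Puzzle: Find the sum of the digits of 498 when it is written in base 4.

9

498 in base 4 is 13302.
Digit sum: 1+3+3+0+2 = 9.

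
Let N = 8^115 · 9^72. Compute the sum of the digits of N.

783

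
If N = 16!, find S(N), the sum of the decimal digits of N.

16! = 20922789888000
Sum of its 14 digits: 63.

63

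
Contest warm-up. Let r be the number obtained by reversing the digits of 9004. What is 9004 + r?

Reverse of 9004 is 4009.
9004 + 4009 = 13013

13013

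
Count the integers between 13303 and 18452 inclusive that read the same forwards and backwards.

The integers in [13303, 18452] that read the same forwards and backwards: 13331, 13431, 13531, 13631, 13731, 13831, …, 18281, 18381.
51 qualify.

51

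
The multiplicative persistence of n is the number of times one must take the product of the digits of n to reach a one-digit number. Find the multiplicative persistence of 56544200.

56544200 → 0 (1 step)

1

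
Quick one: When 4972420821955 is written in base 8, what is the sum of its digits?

4972420821955 in base 8 is 110267330071703.
Digit sum: 1+1+0+2+6+7+3+3+0+0+7+1+7+0+3 = 41.

41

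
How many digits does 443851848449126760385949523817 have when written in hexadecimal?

443851848449126760385949523817 in base 16 is 59A29A4D583338BC3F380DF69, which has 25 digits.

25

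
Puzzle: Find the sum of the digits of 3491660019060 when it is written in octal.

3491660019060 in base 8 is 62636711732564.
Digit sum: 6+2+6+3+6+7+1+1+7+3+2+5+6+4 = 59.

59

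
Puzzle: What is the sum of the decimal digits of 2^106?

2^106 = 81129638414606681695789005144064
Sum of its 32 digits: 142.

142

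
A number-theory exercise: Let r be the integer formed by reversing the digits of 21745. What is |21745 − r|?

Reverse of 21745 is 54712.
|21745 − 54712| = 32967

32967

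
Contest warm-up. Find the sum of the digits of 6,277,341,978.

54

6+2+7+7+3+4+1+9+7+8 = 54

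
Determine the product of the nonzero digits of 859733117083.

3810240

8×5×9×7×3×3×1×1×7×8×3 = 3810240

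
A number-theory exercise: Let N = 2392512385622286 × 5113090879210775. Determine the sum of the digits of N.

105

2392512385622286 × 5113090879210775 = 12233133257324123083808931331650
Sum of its 32 digits: 105.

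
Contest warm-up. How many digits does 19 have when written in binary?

5

19 in base 2 is 10011, which has 5 digits.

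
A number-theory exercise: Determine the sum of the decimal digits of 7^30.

118

7^30 = 22539340290692258087863249
Sum of its 26 digits: 118.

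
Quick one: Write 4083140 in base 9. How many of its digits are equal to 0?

4083140 in base 9 is 7613012.
The digit 0 appears 1 time.

1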